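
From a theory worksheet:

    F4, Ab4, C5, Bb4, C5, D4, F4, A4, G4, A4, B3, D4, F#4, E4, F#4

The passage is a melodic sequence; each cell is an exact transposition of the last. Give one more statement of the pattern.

G#3 B3 D#4 C#4 D#4

Taking 5-note groups, the heads are F4, D4, B3: the pattern moves down a 3rd.
From G#3 the exact shape gives G#3 B3 D#4 C#4 D#4.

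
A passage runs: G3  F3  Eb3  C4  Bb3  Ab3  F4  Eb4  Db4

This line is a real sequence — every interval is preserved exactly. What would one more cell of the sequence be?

Bb4 Ab4 Gb4

Unit = 3 notes; the statements start on G3, C4, F4, moving up a 4th each time.
Statement 4 starts on Bb4 and keeps the same exact contour: Bb4 Ab4 Gb4.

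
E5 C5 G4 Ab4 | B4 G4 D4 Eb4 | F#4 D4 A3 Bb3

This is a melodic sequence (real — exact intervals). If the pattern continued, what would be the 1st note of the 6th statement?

D#3

Grouping in 4s, the 1st note of each cell is E5, B4, F#4.
Carrying that down a 4th forward: C#4 → G#3 → D#3.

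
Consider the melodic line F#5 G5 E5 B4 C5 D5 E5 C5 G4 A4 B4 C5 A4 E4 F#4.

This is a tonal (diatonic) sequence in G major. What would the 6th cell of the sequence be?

Taking 5-note groups, the heads are F#5, D5, B4: the pattern moves down a 3rd.
Extending down a 3rd: G4 → E4 → C4.
Statement 6 starts on C4 and keeps the same diatonic contour: C4 D4 B3 F#3 G3.

C4 D4 B3 F#3 G3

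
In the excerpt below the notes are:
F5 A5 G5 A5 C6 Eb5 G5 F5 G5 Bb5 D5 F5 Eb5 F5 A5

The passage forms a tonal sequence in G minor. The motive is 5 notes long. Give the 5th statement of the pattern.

Bb4 D5 C5 D5 F5

Unit = 5 notes; the statements start on F5, Eb5, D5, moving down a 2nd each time.
Carrying on: C5 → Bb4.
From Bb4 the diatonic shape gives Bb4 D5 C5 D5 F5.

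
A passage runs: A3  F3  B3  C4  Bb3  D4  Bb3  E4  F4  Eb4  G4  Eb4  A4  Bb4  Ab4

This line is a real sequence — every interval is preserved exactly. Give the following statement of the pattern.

The 5-note cells begin on A3, D4, G4 — each up a 4th from the last.
Statement 4 starts on C5 and keeps the same exact contour: C5 Ab4 D5 Eb5 Db5.

C5 Ab4 D5 Eb5 Db5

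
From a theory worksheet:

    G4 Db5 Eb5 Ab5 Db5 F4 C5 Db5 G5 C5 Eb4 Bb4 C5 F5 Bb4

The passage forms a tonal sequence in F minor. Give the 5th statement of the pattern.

With a 5-note motive the entries are G4, F4, Eb4, each down a 2nd from the previous.
Carrying on: Db4 → C4.
So cell 5 is C4 G4 Ab4 Db5 G4.

C4 G4 Ab4 Db5 G4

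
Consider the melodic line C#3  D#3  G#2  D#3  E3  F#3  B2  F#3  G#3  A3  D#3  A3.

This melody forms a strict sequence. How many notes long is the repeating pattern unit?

Try groups of 4 (3 cells in 12 notes):
C#3 D#3 G#2 D#3 | E3 F#3 B2 F#3 | G#3 A3 D#3 A3
Every group is a transposition up a 3rd of the one before; no shorter unit works.

4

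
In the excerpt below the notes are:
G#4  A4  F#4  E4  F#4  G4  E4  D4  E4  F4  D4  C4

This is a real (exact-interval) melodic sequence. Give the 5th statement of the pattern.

Unit = 4 notes; the statements start on G#4, F#4, E4, moving down a 2nd each time.
Carrying on: D4 → C4.
From C4 the exact shape gives C4 Db4 Bb3 Ab3.

C4 Db4 Bb3 Ab3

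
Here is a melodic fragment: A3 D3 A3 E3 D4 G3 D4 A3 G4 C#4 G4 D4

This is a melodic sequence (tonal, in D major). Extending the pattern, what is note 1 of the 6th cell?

B5

The unit is 4 notes. Position-1 pitches of the 3 shown cells: A3, D4, G4.
Carrying that up a 4th forward: C#5 → F#5 → B5.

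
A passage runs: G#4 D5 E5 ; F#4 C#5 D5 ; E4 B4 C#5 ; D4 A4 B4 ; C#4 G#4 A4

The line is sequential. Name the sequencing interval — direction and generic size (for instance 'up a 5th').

down a 2nd

The 3-note cells begin on G#4, F#4, E4, D4, C#4 — each down a 2nd from the last.
From G#4 to F#4: down a 2nd.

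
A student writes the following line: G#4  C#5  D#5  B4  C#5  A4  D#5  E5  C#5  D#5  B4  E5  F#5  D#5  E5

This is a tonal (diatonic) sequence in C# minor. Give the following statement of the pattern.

Unit = 5 notes; the statements start on G#4, A4, B4, moving up a 2nd each time.
So cell 4 is C#5 F#5 G#5 E5 F#5.

C#5 F#5 G#5 E5 F#5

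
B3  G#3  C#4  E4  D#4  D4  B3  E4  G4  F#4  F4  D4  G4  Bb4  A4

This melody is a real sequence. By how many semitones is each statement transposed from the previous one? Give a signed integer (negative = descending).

Unit = 5 notes; the statements start on B3, D4, F4, moving up a 3rd each time.
Counting half-steps from B3 to D4: 3.

3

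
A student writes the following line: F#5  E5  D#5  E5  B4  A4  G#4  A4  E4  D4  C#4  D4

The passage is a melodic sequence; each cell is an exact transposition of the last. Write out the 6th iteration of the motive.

G2 F2 E2 F2

Unit = 4 notes; the statements start on F#5, B4, E4, moving down a 5th each time.
Extending down a 5th: A3 → D3 → G2.
So cell 6 is G2 F2 E2 F2.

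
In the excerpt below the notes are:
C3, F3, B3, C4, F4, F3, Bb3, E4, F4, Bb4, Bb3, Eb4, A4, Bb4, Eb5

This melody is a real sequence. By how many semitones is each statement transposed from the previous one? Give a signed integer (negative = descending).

With a 5-note motive the entries are C3, F3, Bb3, each up a 4th from the previous.
C3→F3 is 53 − 48 = 5 semitones.

5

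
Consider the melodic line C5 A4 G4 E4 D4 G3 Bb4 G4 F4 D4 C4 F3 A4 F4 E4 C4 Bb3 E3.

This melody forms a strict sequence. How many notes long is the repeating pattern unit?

6

18 notes total. Splitting into 3 groups of 6:
C5 A4 G4 E4 D4 G3 | Bb4 G4 F4 D4 C4 F3 | A4 F4 E4 C4 Bb3 E3
That's a consistent down a 2nd shift per cell, and no other grouping gives one.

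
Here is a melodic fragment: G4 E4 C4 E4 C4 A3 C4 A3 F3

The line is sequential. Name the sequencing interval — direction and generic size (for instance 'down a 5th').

Unit = 3 notes; the statements start on G4, E4, C4, moving down a 3rd each time.
G4 to E4 is down a 3rd.

down a 3rd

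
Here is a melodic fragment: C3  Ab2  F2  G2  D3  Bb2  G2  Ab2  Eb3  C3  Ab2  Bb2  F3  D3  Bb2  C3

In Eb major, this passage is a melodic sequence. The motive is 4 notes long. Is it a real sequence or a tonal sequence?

Every note is diatonic to Eb major.
Cell 1 has +2 semitones from note 3 to 4, but cell 2 has +1 — the interval quality changes while the contour stays the same, which is the hallmark of a tonal sequence.

tonal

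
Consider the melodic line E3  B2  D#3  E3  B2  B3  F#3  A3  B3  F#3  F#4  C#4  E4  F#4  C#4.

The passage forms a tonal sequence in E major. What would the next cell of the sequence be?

Taking 5-note groups, the heads are E3, B3, F#4: the pattern moves up a 5th.
So cell 4 is C#5 G#4 B4 C#5 G#4.

C#5 G#4 B4 C#5 G#4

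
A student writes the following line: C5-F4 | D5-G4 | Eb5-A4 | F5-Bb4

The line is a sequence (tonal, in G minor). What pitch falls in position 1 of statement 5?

G5

Grouping in 2s, the 1st note of each cell is C5, D5, Eb5, F5.
One more up a 2nd gives G5.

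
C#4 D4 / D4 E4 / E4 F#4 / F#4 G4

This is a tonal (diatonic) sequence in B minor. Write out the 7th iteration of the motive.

Taking 2-note groups, the heads are C#4, D4, E4, F#4: the pattern moves up a 2nd.
Carrying on: G4 → A4 → B4.
So cell 7 is B4 C#5.

B4 C#5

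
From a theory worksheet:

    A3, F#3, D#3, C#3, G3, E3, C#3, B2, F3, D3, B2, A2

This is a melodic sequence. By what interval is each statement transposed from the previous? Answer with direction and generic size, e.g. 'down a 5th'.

The 4-note cells begin on A3, G3, F3 — each down a 2nd from the last.
A3 to G3 is down a 2nd.

down a 2nd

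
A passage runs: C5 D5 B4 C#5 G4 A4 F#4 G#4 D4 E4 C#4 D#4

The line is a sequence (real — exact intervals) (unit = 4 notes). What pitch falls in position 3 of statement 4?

G#3

The unit is 4 notes. Position-3 pitches of the 3 shown cells: B4, F#4, C#4.
One more down a 4th gives G#3.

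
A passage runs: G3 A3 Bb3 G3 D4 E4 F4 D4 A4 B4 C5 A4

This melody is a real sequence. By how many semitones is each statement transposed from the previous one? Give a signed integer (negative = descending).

The 4-note cells begin on G3, D4, A4 — each up a 5th from the last.
G3 to D4 spans +7 semitones.

7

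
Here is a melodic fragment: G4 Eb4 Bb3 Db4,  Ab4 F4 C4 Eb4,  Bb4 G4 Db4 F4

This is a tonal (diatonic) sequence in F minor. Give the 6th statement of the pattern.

Eb5 C5 G4 Bb4

Taking 4-note groups, the heads are G4, Ab4, Bb4: the pattern moves up a 2nd.
Carrying on: C5 → Db5 → Eb5.
So cell 6 is Eb5 C5 G4 Bb4.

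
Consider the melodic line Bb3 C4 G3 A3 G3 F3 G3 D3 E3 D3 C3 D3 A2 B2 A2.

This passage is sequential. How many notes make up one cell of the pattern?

Try groups of 5 (3 cells in 15 notes):
Bb3 C4 G3 A3 G3 | F3 G3 D3 E3 D3 | C3 D3 A2 B2 A2
Each cell is the previous one down a 4th — so the unit is 5 notes.

5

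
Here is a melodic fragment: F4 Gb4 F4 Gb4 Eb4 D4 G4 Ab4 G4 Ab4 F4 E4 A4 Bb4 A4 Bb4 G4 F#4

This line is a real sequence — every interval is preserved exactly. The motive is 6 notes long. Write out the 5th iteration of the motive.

C#5 D5 C#5 D5 B4 A#4

With a 6-note motive the entries are F4, G4, A4, each up a 2nd from the previous.
Extending up a 2nd: B4 → C#5.
So cell 5 is C#5 D5 C#5 D5 B4 A#4.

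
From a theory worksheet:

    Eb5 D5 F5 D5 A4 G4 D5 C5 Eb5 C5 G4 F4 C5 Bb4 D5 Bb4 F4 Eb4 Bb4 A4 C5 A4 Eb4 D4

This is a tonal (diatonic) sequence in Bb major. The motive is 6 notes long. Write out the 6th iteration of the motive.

With a 6-note motive the entries are Eb5, D5, C5, Bb4, each down a 2nd from the previous.
Carrying on: A4 → G4.
From G4 the diatonic shape gives G4 F4 A4 F4 C4 Bb3.

G4 F4 A4 F4 C4 Bb3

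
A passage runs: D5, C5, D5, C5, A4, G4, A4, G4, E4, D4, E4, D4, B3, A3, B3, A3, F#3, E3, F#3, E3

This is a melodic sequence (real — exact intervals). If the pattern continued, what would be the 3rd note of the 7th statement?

The unit is 4 notes. Position-3 pitches of the 5 shown cells: D5, A4, E4, B3, F#3.
Extending down a 4th: C#3 → G#2.

G#2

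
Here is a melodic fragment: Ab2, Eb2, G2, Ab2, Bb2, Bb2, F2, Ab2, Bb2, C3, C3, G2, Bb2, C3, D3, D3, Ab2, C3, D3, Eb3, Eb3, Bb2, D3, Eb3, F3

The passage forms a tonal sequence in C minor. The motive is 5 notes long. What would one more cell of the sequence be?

F3 C3 Eb3 F3 G3

With a 5-note motive the entries are Ab2, Bb2, C3, D3, Eb3, each up a 2nd from the previous.
From F3 the diatonic shape gives F3 C3 Eb3 F3 G3.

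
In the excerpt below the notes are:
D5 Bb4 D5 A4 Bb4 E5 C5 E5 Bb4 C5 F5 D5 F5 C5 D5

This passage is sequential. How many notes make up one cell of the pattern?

15 notes total. Splitting into 3 groups of 5:
D5 Bb4 D5 A4 Bb4 | E5 C5 E5 Bb4 C5 | F5 D5 F5 C5 D5
Each cell is the previous one up a 2nd — so the unit is 5 notes.

5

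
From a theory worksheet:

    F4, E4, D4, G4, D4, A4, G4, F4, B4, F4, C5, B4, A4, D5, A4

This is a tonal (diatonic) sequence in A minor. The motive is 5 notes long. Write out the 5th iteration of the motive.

G5 F5 E5 A5 E5

Unit = 5 notes; the statements start on F4, A4, C5, moving up a 3rd each time.
Extending up a 3rd: E5 → G5.
So cell 5 is G5 F5 E5 A5 E5.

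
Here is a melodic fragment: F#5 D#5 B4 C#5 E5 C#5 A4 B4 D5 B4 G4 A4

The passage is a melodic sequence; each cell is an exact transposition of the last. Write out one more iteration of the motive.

Taking 4-note groups, the heads are F#5, E5, D5: the pattern moves down a 2nd.
From C5 the exact shape gives C5 A4 F4 G4.

C5 A4 F4 G4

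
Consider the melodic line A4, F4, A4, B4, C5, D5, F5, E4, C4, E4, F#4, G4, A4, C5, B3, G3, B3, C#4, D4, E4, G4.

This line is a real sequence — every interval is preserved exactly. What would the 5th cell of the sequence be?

Taking 7-note groups, the heads are A4, E4, B3: the pattern moves down a 4th.
Carrying on: F#3 → C#3.
So cell 5 is C#3 A2 C#3 D#3 E3 F#3 A3.

C#3 A2 C#3 D#3 E3 F#3 A3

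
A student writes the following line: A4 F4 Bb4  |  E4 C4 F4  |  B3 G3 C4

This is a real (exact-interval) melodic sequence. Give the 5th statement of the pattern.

Taking 3-note groups, the heads are A4, E4, B3: the pattern moves down a 4th.
Extending down a 4th: F#3 → C#3.
So cell 5 is C#3 A2 D3.

C#3 A2 D3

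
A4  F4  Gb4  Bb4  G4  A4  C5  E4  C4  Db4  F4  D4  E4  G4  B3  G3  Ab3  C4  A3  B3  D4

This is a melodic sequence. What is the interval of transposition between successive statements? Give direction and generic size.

down a 4th

With a 7-note motive the entries are A4, E4, B3, each down a 4th from the previous.
A4 to E4 is down a 4th.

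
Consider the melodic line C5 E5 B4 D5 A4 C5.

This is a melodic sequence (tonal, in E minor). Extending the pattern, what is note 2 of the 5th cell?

A4

Grouping in 2s, the 2nd note of each cell is E5, D5, C5.
Each moves down a 2nd. Continuing: B4 → A4.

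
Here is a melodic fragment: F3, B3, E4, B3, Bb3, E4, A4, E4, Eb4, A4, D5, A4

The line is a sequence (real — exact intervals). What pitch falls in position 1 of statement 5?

With 4-note cells, note 1 of each statement runs F3, Bb3, Eb4.
Extending up a 4th: Ab4 → Db5.

Db5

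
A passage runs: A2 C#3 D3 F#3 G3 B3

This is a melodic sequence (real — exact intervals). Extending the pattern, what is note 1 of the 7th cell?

Eb5

The unit is 2 notes. Position-1 pitches of the 3 shown cells: A2, D3, G3.
Each moves up a 4th. Continuing: C4 → F4 → Bb4 → Eb5.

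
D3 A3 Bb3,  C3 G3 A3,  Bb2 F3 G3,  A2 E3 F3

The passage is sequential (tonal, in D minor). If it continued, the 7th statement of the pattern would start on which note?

The 3-note cells begin on D3, C3, Bb2, A2 — each down a 2nd from the last.
Continuing: G2 → F2 → E2. Statement 7 starts on E2.

E2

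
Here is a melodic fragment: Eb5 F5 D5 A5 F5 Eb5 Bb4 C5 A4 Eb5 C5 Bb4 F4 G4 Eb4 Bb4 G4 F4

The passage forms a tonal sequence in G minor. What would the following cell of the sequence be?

With a 6-note motive the entries are Eb5, Bb4, F4, each down a 4th from the previous.
Statement 4 starts on C4 and keeps the same diatonic contour: C4 D4 Bb3 F4 D4 C4.

C4 D4 Bb3 F4 D4 C4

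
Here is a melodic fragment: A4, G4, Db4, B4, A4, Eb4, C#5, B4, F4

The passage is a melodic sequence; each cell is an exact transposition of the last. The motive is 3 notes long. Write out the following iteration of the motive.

With a 3-note motive the entries are A4, B4, C#5, each up a 2nd from the previous.
From D#5 the exact shape gives D#5 C#5 G4.

D#5 C#5 G4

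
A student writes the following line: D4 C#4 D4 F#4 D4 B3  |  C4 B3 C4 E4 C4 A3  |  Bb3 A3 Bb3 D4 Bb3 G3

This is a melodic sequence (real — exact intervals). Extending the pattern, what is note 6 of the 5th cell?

Eb3

The unit is 6 notes. Position-6 pitches of the 3 shown cells: B3, A3, G3.
Each moves down a 2nd. Continuing: F3 → Eb3.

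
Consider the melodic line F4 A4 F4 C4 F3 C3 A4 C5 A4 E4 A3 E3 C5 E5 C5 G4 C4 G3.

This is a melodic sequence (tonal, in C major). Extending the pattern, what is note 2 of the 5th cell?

The unit is 6 notes. Position-2 pitches of the 3 shown cells: A4, C5, E5.
Extending up a 3rd: G5 → B5.

B5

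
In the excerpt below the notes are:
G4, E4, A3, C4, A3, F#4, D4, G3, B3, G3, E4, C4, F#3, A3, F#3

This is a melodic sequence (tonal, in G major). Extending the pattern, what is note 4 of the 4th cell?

G3

With 5-note cells, note 4 of each statement runs C4, B3, A3.
Each moves down a 2nd; the next is G3.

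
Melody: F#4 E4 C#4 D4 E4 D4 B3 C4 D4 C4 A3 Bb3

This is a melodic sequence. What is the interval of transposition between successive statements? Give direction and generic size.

down a 2nd

Unit = 4 notes; the statements start on F#4, E4, D4, moving down a 2nd each time.
From F#4 to E4: down a 2nd.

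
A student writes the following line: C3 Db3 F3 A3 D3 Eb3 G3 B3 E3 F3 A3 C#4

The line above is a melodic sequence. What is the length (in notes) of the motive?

Try groups of 4 (3 cells in 12 notes):
C3 Db3 F3 A3 | D3 Eb3 G3 B3 | E3 F3 A3 C#4
Every group is a transposition up a 2nd of the one before; no shorter unit works.

4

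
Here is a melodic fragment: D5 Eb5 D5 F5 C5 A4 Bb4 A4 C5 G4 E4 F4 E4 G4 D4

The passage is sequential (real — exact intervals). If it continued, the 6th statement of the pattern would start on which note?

Taking 5-note groups, the heads are D5, A4, E4: the pattern moves down a 4th.
Extending the heads down a 4th: B3 → F#3 → C#3.

C#3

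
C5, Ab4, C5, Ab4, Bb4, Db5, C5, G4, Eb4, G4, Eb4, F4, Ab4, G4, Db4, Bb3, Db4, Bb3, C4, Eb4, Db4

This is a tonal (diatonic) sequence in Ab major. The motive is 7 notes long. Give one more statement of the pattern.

Ab3 F3 Ab3 F3 G3 Bb3 Ab3

Unit = 7 notes; the statements start on C5, G4, Db4, moving down a 4th each time.
So cell 4 is Ab3 F3 Ab3 F3 G3 Bb3 Ab3.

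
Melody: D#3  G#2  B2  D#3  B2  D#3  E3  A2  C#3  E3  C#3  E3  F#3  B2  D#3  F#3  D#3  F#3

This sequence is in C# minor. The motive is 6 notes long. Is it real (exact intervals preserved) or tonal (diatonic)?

tonal

Every note is diatonic to C# minor.
Cell 1 has +3 semitones from note 2 to 3, but cell 2 has +4 — the interval quality changes while the contour stays the same, which is the hallmark of a tonal sequence.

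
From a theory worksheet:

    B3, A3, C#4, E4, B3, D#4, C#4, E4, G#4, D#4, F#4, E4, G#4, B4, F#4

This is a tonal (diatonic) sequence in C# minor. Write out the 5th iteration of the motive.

Taking 5-note groups, the heads are B3, D#4, F#4: the pattern moves up a 3rd.
Extending up a 3rd: A4 → C#5.
So cell 5 is C#5 B4 D#5 F#5 C#5.

C#5 B4 D#5 F#5 C#5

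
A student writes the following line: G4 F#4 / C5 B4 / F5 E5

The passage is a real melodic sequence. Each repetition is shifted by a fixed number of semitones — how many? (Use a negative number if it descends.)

5

Taking 2-note groups, the heads are G4, C5, F5: the pattern moves up a 4th.
G4→C5 is 72 − 67 = 5 semitones.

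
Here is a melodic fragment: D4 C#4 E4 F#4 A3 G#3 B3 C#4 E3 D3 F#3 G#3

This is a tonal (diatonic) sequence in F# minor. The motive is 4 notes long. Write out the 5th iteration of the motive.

F#2 E2 G#2 A2

The 4-note cells begin on D4, A3, E3 — each down a 4th from the last.
Continuing the starts: B2 → F#2.
From F#2 the diatonic shape gives F#2 E2 G#2 A2.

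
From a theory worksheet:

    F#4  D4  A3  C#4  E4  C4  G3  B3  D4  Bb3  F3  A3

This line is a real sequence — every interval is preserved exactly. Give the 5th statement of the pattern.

The 4-note cells begin on F#4, E4, D4 — each down a 2nd from the last.
Continuing the starts: C4 → Bb3.
From Bb3 the exact shape gives Bb3 Gb3 Db3 F3.

Bb3 Gb3 Db3 F3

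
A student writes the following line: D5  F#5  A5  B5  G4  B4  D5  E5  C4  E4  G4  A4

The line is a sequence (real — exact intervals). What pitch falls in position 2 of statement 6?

The unit is 4 notes. Position-2 pitches of the 3 shown cells: F#5, B4, E4.
Carrying that down a 5th forward: A3 → D3 → G2.

G2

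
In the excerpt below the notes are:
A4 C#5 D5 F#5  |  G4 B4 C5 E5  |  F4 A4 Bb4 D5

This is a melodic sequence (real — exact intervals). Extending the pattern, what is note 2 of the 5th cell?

F4

The unit is 4 notes. Position-2 pitches of the 3 shown cells: C#5, B4, A4.
Carrying that down a 2nd forward: G4 → F4.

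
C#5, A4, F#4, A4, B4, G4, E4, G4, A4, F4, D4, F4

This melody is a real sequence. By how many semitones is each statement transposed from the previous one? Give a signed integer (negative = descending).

Unit = 4 notes; the statements start on C#5, B4, A4, moving down a 2nd each time.
C#5 to B4 spans -2 semitones.

-2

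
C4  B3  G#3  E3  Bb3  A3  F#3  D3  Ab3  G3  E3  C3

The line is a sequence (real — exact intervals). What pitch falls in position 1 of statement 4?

With 4-note cells, note 1 of each statement runs C4, Bb3, Ab3.
Each moves down a 2nd; the next is Gb3.

Gb3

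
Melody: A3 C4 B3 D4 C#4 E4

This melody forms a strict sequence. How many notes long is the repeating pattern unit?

2

Try groups of 2 (3 cells in 6 notes):
A3 C4 | B3 D4 | C#4 E4
That's a consistent up a 2nd shift per cell, and no other grouping gives one.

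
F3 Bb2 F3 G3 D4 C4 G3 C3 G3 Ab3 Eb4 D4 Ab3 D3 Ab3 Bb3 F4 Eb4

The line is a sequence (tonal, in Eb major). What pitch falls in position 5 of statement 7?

Grouping in 6s, the 5th note of each cell is D4, Eb4, F4.
Carrying that up a 2nd forward: G4 → Ab4 → Bb4 → C5.

C5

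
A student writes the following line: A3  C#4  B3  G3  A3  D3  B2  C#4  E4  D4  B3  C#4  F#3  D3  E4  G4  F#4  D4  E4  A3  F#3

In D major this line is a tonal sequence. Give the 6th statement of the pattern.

With a 7-note motive the entries are A3, C#4, E4, each up a 3rd from the previous.
Extending up a 3rd: G4 → B4 → D5.
Statement 6 starts on D5 and keeps the same diatonic contour: D5 F#5 E5 C#5 D5 G4 E4.

D5 F#5 E5 C#5 D5 G4 E4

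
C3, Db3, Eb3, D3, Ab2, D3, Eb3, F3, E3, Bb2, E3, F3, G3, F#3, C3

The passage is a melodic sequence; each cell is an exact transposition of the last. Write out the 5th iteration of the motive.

G#3 A3 B3 A#3 E3

Taking 5-note groups, the heads are C3, D3, E3: the pattern moves up a 2nd.
Carrying on: F#3 → G#3.
From G#3 the exact shape gives G#3 A3 B3 A#3 E3.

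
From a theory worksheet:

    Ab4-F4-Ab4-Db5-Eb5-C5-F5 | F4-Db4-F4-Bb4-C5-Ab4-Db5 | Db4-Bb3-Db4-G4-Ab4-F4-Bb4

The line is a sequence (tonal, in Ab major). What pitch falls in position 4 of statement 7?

F3

With 7-note cells, note 4 of each statement runs Db5, Bb4, G4.
Carrying that down a 3rd forward: Eb4 → C4 → Ab3 → F3.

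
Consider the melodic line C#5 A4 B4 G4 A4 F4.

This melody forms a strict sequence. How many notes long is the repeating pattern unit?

There are 6 notes; a 2-note unit gives 3 cells:
C#5 A4 | B4 G4 | A4 F4
Every group is a transposition down a 2nd of the one before; no shorter unit works.

2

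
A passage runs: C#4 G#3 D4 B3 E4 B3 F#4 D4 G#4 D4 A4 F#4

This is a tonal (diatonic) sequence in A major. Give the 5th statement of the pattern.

Taking 4-note groups, the heads are C#4, E4, G#4: the pattern moves up a 3rd.
Extending up a 3rd: B4 → D5.
So cell 5 is D5 A4 E5 C#5.

D5 A4 E5 C#5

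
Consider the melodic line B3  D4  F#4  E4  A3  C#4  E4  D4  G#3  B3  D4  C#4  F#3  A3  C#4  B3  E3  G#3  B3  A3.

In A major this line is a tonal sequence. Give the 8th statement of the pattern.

B2 D3 F#3 E3

With a 4-note motive the entries are B3, A3, G#3, F#3, E3, each down a 2nd from the previous.
Continuing the starts: D3 → C#3 → B2.
Statement 8 starts on B2 and keeps the same diatonic contour: B2 D3 F#3 E3.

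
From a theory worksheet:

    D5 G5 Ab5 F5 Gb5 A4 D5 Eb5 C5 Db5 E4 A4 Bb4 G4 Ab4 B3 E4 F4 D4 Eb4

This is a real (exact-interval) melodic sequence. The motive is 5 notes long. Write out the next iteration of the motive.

With a 5-note motive the entries are D5, A4, E4, B3, each down a 4th from the previous.
So cell 5 is F#3 B3 C4 A3 Bb3.

F#3 B3 C4 A3 Bb3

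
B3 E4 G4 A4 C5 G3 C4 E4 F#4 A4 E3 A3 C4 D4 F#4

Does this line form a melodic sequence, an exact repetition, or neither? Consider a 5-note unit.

sequence

Each 5-note cell is the previous one transposed down a 3rd.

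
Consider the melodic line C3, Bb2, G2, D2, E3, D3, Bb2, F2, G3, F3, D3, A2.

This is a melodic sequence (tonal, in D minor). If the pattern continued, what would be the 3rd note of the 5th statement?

A3

Grouping in 4s, the 3rd note of each cell is G2, Bb2, D3.
Extending up a 3rd: F3 → A3.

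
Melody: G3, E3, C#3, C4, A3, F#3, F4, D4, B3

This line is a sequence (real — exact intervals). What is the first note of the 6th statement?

The 3-note cells begin on G3, C4, F4 — each up a 4th from the last.
Continuing: Bb4 → Eb5 → Ab5. Statement 6 starts on Ab5.

Ab5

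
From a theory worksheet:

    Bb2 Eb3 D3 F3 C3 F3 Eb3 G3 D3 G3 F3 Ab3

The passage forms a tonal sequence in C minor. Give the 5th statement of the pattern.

The 4-note cells begin on Bb2, C3, D3 — each up a 2nd from the last.
Continuing the starts: Eb3 → F3.
From F3 the diatonic shape gives F3 Bb3 Ab3 C4.

F3 Bb3 Ab3 C4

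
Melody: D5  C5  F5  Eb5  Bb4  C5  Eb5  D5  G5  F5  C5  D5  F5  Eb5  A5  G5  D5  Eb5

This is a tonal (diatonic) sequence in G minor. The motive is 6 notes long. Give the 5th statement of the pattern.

A5 G5 C6 Bb5 F5 G5

Taking 6-note groups, the heads are D5, Eb5, F5: the pattern moves up a 2nd.
Carrying on: G5 → A5.
So cell 5 is A5 G5 C6 Bb5 F5 G5.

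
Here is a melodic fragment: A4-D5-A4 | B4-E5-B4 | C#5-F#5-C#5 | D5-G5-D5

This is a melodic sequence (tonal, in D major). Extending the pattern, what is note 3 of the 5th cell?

E5

The unit is 3 notes. Position-3 pitches of the 4 shown cells: A4, B4, C#5, D5.
Each moves up a 2nd; the next is E5.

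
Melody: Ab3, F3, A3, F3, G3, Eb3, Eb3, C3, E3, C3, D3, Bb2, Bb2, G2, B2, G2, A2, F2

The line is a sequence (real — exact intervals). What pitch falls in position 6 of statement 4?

With 6-note cells, note 6 of each statement runs Eb3, Bb2, F2.
Each moves down a 4th; the next is C2.

C2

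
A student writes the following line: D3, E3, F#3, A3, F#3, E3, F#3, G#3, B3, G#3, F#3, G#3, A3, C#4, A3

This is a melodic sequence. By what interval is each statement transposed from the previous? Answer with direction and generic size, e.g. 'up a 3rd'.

up a 2nd

Unit = 5 notes; the statements start on D3, E3, F#3, moving up a 2nd each time.
D3 to E3 is up a 2nd.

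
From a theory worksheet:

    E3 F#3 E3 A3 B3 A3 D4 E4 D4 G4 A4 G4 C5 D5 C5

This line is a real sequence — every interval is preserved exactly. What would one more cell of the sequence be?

F5 G5 F5

Unit = 3 notes; the statements start on E3, A3, D4, G4, C5, moving up a 4th each time.
From F5 the exact shape gives F5 G5 F5.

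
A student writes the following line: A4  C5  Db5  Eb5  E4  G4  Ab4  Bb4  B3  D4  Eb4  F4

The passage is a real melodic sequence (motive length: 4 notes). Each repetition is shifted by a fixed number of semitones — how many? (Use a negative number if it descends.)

The 4-note cells begin on A4, E4, B3 — each down a 4th from the last.
A4→E4 is 64 − 69 = -5 semitones.

-5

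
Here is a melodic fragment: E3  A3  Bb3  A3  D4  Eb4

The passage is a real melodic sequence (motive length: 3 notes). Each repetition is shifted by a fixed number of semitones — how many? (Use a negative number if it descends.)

5

Unit = 3 notes; the statements start on E3, A3, moving up a 4th each time.
Counting half-steps from E3 to A3: 5.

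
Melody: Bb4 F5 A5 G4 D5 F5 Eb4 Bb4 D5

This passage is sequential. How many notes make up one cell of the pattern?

9 notes total. Splitting into 3 groups of 3:
Bb4 F5 A5 | G4 D5 F5 | Eb4 Bb4 D5
Each cell is the previous one down a 3rd — so the unit is 3 notes.

3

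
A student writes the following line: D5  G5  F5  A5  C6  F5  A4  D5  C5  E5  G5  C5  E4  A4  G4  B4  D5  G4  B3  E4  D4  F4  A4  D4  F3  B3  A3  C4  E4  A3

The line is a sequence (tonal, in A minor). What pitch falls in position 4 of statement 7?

With 6-note cells, note 4 of each statement runs A5, E5, B4, F4, C4.
Extending down a 4th: G3 → D3.

D3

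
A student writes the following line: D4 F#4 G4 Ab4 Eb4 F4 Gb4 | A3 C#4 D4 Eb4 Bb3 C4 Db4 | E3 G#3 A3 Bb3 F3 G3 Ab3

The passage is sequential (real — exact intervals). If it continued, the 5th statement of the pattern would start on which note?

Unit = 7 notes; the statements start on D4, A3, E3, moving down a 4th each time.
Extending the heads down a 4th: B2 → F#2.

F#2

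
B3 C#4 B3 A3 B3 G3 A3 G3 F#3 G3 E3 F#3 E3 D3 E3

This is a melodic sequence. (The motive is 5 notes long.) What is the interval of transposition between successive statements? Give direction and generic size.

Taking 5-note groups, the heads are B3, G3, E3: the pattern moves down a 3rd.
From B3 to G3: down a 3rd.

down a 3rd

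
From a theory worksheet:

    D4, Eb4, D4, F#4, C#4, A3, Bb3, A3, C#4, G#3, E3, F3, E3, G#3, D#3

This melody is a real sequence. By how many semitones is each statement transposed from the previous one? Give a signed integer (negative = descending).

-5

Unit = 5 notes; the statements start on D4, A3, E3, moving down a 4th each time.
D4 to A3 spans -5 semitones.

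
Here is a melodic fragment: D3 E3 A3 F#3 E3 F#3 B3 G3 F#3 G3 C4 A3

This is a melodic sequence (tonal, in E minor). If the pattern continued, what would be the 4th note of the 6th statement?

D4

Grouping in 4s, the 4th note of each cell is F#3, G3, A3.
Carrying that up a 2nd forward: B3 → C4 → D4.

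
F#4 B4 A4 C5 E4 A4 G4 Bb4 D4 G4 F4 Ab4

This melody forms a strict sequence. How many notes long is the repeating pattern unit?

There are 12 notes; a 4-note unit gives 3 cells:
F#4 B4 A4 C5 | E4 A4 G4 Bb4 | D4 G4 F4 Ab4
That's a consistent down a 2nd shift per cell, and no other grouping gives one.

4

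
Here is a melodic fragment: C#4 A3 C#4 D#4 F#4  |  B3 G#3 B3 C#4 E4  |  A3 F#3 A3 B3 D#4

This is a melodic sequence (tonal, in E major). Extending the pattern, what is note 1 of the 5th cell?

Grouping in 5s, the 1st note of each cell is C#4, B3, A3.
Extending down a 2nd: G#3 → F#3.

F#3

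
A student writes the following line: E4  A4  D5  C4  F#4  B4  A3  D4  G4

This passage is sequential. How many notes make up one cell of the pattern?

There are 9 notes; a 3-note unit gives 3 cells:
E4 A4 D5 | C4 F#4 B4 | A3 D4 G4
Every group is a transposition down a 3rd of the one before; no shorter unit works.

3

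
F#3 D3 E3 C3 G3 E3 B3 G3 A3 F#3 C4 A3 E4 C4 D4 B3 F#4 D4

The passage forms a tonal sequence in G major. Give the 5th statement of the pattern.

D5 B4 C5 A4 E5 C5

Taking 6-note groups, the heads are F#3, B3, E4: the pattern moves up a 4th.
Continuing the starts: A4 → D5.
Statement 5 starts on D5 and keeps the same diatonic contour: D5 B4 C5 A4 E5 C5.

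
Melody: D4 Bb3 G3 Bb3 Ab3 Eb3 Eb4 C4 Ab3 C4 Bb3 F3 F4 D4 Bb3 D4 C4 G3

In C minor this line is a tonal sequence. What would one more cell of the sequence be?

With a 6-note motive the entries are D4, Eb4, F4, each up a 2nd from the previous.
So cell 4 is G4 Eb4 C4 Eb4 D4 Ab3.

G4 Eb4 C4 Eb4 D4 Ab3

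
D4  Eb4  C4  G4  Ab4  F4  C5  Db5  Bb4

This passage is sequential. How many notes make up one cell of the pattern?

There are 9 notes; a 3-note unit gives 3 cells:
D4 Eb4 C4 | G4 Ab4 F4 | C5 Db5 Bb4
Each cell is the previous one up a 4th — so the unit is 3 notes.

3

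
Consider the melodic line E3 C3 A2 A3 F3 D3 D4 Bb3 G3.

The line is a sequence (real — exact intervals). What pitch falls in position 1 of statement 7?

Bb5

With 3-note cells, note 1 of each statement runs E3, A3, D4.
Carrying that up a 4th forward: G4 → C5 → F5 → Bb5.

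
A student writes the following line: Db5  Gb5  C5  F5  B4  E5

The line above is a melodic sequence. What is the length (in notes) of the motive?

There are 6 notes; a 2-note unit gives 3 cells:
Db5 Gb5 | C5 F5 | B4 E5
That's a consistent down a 2nd shift per cell, and no other grouping gives one.

2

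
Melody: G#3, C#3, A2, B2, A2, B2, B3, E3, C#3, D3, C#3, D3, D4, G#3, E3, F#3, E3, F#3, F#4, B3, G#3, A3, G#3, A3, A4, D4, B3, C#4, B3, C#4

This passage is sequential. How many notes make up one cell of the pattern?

6

Try groups of 6 (5 cells in 30 notes):
G#3 C#3 A2 B2 A2 B2 | B3 E3 C#3 D3 C#3 D3 | D4 G#3 E3 F#3 E3 F#3 | F#4 B3 G#3 A3 G#3 A3 | A4 D4 B3 C#4 B3 C#4
Every group is a transposition up a 3rd of the one before; no shorter unit works.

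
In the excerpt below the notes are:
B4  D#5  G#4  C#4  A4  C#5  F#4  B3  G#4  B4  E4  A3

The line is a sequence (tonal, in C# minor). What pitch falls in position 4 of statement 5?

The unit is 4 notes. Position-4 pitches of the 3 shown cells: C#4, B3, A3.
Each moves down a 2nd. Continuing: G#3 → F#3.

F#3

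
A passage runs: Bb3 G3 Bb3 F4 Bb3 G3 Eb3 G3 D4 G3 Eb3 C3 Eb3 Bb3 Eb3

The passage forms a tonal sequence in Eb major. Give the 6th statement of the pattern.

With a 5-note motive the entries are Bb3, G3, Eb3, each down a 3rd from the previous.
Continuing the starts: C3 → Ab2 → F2.
So cell 6 is F2 D2 F2 C3 F2.

F2 D2 F2 C3 F2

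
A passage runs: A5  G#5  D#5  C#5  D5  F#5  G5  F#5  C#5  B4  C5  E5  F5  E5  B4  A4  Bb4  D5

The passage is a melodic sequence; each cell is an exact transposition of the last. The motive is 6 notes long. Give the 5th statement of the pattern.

Unit = 6 notes; the statements start on A5, G5, F5, moving down a 2nd each time.
Extending down a 2nd: Eb5 → Db5.
Statement 5 starts on Db5 and keeps the same exact contour: Db5 C5 G4 F4 Gb4 Bb4.

Db5 C5 G4 F4 Gb4 Bb4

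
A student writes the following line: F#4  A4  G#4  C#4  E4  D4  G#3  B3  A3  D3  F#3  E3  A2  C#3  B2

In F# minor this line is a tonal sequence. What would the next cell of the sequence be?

E2 G#2 F#2

Taking 3-note groups, the heads are F#4, C#4, G#3, D3, A2: the pattern moves down a 4th.
Statement 6 starts on E2 and keeps the same diatonic contour: E2 G#2 F#2.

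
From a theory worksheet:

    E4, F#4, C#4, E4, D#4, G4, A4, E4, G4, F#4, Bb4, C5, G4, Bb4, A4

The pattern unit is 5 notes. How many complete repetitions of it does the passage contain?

3

15 notes in groups of 5 gives 15/5 = 3 statements.
Starts: E4, G4, Bb4 — each up a 3rd.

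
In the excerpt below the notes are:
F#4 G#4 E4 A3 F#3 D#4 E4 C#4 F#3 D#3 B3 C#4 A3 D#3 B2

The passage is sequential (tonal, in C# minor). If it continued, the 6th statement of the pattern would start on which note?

Unit = 5 notes; the statements start on F#4, D#4, B3, moving down a 3rd each time.
Continuing: G#3 → E3 → C#3. Statement 6 starts on C#3.

C#3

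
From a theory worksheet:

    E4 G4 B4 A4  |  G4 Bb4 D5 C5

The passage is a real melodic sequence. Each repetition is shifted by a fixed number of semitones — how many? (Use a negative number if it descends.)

The 4-note cells begin on E4, G4 — each up a 3rd from the last.
Counting half-steps from E4 to G4: 3.

3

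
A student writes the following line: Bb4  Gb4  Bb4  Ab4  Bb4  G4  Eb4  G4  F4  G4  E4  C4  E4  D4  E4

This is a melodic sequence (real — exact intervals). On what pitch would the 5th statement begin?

A#3

With a 5-note motive the entries are Bb4, G4, E4, each down a 3rd from the previous.
Continuing: C#4 → A#3. Statement 5 starts on A#3.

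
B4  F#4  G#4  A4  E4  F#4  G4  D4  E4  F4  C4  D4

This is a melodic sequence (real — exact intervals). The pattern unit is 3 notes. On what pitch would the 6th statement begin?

Taking 3-note groups, the heads are B4, A4, G4, F4: the pattern moves down a 2nd.
Continuing: Eb4 → Db4. Statement 6 starts on Db4.

Db4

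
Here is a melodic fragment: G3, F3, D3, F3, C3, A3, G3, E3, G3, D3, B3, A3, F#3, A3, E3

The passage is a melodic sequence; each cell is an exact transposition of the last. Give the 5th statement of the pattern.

Unit = 5 notes; the statements start on G3, A3, B3, moving up a 2nd each time.
Carrying on: C#4 → D#4.
Statement 5 starts on D#4 and keeps the same exact contour: D#4 C#4 A#3 C#4 G#3.

D#4 C#4 A#3 C#4 G#3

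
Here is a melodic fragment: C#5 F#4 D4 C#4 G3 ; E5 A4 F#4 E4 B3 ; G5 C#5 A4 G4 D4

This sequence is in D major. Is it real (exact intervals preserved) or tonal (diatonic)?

Every note is diatonic to D major.
Cell 1 has -4 semitones from note 2 to 3, but cell 2 has -3 — the interval quality changes while the contour stays the same, which is the hallmark of a tonal sequence.

tonal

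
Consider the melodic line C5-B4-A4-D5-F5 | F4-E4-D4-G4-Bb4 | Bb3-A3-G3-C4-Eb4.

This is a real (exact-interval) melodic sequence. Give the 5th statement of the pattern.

With a 5-note motive the entries are C5, F4, Bb3, each down a 5th from the previous.
Carrying on: Eb3 → Ab2.
So cell 5 is Ab2 G2 F2 Bb2 Db3.

Ab2 G2 F2 Bb2 Db3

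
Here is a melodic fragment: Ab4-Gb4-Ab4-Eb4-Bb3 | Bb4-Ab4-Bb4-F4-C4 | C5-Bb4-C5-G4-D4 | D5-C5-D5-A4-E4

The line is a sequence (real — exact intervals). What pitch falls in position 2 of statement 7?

Grouping in 5s, the 2nd note of each cell is Gb4, Ab4, Bb4, C5.
Carrying that up a 2nd forward: D5 → E5 → F#5.

F#5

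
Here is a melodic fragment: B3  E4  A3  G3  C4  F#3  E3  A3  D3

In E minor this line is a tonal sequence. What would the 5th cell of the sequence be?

With a 3-note motive the entries are B3, G3, E3, each down a 3rd from the previous.
Carrying on: C3 → A2.
From A2 the diatonic shape gives A2 D3 G2.

A2 D3 G2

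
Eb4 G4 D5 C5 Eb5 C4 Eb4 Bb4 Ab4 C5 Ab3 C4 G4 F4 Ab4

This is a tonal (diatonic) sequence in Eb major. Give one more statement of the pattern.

F3 Ab3 Eb4 D4 F4

The 5-note cells begin on Eb4, C4, Ab3 — each down a 3rd from the last.
Statement 4 starts on F3 and keeps the same diatonic contour: F3 Ab3 Eb4 D4 F4.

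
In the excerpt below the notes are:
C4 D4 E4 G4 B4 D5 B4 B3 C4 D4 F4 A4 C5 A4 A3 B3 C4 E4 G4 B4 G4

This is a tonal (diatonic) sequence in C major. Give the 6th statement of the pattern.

E3 F3 G3 B3 D4 F4 D4

Unit = 7 notes; the statements start on C4, B3, A3, moving down a 2nd each time.
Continuing the starts: G3 → F3 → E3.
From E3 the diatonic shape gives E3 F3 G3 B3 D4 F4 D4.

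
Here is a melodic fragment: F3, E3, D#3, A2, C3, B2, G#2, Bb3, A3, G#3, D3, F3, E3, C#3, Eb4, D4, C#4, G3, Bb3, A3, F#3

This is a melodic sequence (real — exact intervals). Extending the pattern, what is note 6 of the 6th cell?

Grouping in 7s, the 6th note of each cell is B2, E3, A3.
Each moves up a 4th. Continuing: D4 → G4 → C5.

C5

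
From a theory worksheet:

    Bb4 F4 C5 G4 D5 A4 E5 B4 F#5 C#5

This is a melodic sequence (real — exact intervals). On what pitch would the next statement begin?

G#5

Taking 2-note groups, the heads are Bb4, C5, D5, E5, F#5: the pattern moves up a 2nd.
One more step up a 2nd gives G#5.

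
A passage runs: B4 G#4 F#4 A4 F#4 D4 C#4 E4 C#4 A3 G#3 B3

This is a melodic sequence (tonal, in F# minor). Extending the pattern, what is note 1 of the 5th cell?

D3

With 4-note cells, note 1 of each statement runs B4, F#4, C#4.
Extending down a 4th: G#3 → D3.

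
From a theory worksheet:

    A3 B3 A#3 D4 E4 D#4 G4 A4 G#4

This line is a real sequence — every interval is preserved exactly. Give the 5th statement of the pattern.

The 3-note cells begin on A3, D4, G4 — each up a 4th from the last.
Continuing the starts: C5 → F5.
So cell 5 is F5 G5 F#5.

F5 G5 F#5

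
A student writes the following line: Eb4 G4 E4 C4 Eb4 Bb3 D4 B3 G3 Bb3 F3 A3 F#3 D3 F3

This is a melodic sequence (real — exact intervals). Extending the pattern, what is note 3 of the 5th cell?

G#2

Grouping in 5s, the 3rd note of each cell is E4, B3, F#3.
Carrying that down a 4th forward: C#3 → G#2.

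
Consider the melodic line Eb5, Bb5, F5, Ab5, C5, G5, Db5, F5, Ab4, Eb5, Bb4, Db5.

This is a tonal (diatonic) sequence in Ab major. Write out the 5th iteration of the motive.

Db4 Ab4 Eb4 G4

The 4-note cells begin on Eb5, C5, Ab4 — each down a 3rd from the last.
Continuing the starts: F4 → Db4.
Statement 5 starts on Db4 and keeps the same diatonic contour: Db4 Ab4 Eb4 G4.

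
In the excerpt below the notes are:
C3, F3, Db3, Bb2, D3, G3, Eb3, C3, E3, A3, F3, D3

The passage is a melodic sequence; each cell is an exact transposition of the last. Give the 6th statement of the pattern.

With a 4-note motive the entries are C3, D3, E3, each up a 2nd from the previous.
Continuing the starts: F#3 → G#3 → A#3.
So cell 6 is A#3 D#4 B3 G#3.

A#3 D#4 B3 G#3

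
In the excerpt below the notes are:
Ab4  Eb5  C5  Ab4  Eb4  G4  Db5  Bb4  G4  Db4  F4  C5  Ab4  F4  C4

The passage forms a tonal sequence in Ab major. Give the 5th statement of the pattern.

Db4 Ab4 F4 Db4 Ab3

The 5-note cells begin on Ab4, G4, F4 — each down a 2nd from the last.
Extending down a 2nd: Eb4 → Db4.
So cell 5 is Db4 Ab4 F4 Db4 Ab3.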